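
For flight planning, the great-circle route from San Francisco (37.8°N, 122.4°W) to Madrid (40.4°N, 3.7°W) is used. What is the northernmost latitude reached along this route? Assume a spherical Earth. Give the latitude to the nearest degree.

≈ 58°N

The great circle lies in the plane with unit normal n̂ = (p₁ × p₂)/|p₁ × p₂|.
Here n̂_z ≈ +0.531; the vertex latitude is φ_max = arccos|n̂_z| ≈ 57.9°.
Check via Clairaut: cos φ_max = |cos φ₁| · sin C = cos(37.8°)·sin(42.2°) ≈ 0.531, again giving ≈ 57.9°.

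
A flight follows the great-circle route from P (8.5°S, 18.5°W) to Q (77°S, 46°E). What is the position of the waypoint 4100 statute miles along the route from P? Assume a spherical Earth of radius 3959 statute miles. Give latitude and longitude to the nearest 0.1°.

The haversine formula gives a central angle δ ≈ 1.329 rad (76.1°) between the endpoints. The total great-circle distance is δ·R ≈ 1.329 × 3959 ≈ 5260 mi, so the target fraction is f = 4100/5260 ≈ 0.779.
Interpolate at f ≈ 0.779 with slerp weights a = sin((1−f)δ)/sin δ ≈ 0.298, b = sin(fδ)/sin δ ≈ 0.886.
p = a·p₁ + b·p₂ ≈ (0.418, 0.050, -0.907); φ = arcsin(p_z) ≈ -65.13°, λ = atan2(p_y, p_x) ≈ 6.83°.

≈ (65.1°S, 6.8°E)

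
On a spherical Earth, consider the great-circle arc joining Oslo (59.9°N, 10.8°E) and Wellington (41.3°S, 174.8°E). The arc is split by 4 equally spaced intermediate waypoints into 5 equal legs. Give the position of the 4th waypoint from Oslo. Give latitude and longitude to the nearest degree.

Write both endpoints as unit vectors p₁, p₂ with components (cos φ cos λ, cos φ sin λ, sin φ).
The central angle between the endpoints is δ = arccos(p₁·p₂) ≈ 2.774 rad (158.9°).
Interpolate at f = 4/5 with slerp weights a = sin((1−f)δ)/sin δ ≈ 1.466, b = sin(fδ)/sin δ ≈ 2.218.
p = a·p₁ + b·p₂ ≈ (-0.937, 0.289, -0.196); φ = arcsin(p_z) ≈ -11.29°, λ = atan2(p_y, p_x) ≈ 162.88°.

≈ 11°S, 163°E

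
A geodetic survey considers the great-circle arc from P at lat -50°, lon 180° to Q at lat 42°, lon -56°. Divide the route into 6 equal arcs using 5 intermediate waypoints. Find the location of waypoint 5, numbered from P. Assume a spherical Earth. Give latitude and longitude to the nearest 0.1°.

Convert each endpoint to a unit vector on the sphere (x = cos φ cos λ, y = cos φ sin λ, z = sin φ).
The central angle between the endpoints is δ = arccos(p₁·p₂) ≈ 2.465 rad (141.2°).
Interpolate at f = 5/6 with slerp weights a = sin((1−f)δ)/sin δ ≈ 0.638, b = sin(fδ)/sin δ ≈ 1.414.
p = a·p₁ + b·p₂ ≈ (0.178, -0.871, 0.458); φ = arcsin(p_z) ≈ 27.23°, λ = atan2(p_y, p_x) ≈ -78.47°.

≈ lat 27.2°, lon -78.5°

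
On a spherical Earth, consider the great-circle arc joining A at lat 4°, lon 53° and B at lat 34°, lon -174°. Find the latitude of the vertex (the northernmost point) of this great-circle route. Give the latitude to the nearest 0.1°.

≈ 44.7°

The great circle lies in the plane with unit normal n̂ = (p₁ × p₂)/|p₁ × p₂|.
Here n̂_z ≈ +0.711; the vertex latitude is φ_max = arccos|n̂_z| ≈ 44.7°.
Check via Clairaut: cos φ_max = |cos φ₁| · sin C = cos(4.0°)·sin(45.4°) ≈ 0.711, again giving ≈ 44.7°.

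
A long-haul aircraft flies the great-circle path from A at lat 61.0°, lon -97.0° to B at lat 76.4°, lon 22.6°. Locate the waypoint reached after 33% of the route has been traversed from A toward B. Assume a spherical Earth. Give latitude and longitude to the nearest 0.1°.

≈ lat 72.2°, lon -83.4°

Convert each endpoint to a unit vector on the sphere (x = cos φ cos λ, y = cos φ sin λ, z = sin φ).
The central angle between the endpoints is δ = arccos(p₁·p₂) ≈ 0.654 rad (37.5°).
Interpolate at f = 0.33 with slerp weights a = sin((1−f)δ)/sin δ ≈ 0.697, b = sin(fδ)/sin δ ≈ 0.352.
p = a·p₁ + b·p₂ ≈ (0.035, -0.304, 0.952); φ = arcsin(p_z) ≈ 72.19°, λ = atan2(p_y, p_x) ≈ -83.39°.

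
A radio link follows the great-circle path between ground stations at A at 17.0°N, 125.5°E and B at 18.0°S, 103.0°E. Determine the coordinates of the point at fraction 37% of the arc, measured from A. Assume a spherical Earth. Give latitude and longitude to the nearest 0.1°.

≈ 4.1°N, 117.1°E

Write both endpoints as unit vectors p₁, p₂ with components (cos φ cos λ, cos φ sin λ, sin φ).
The central angle between the endpoints is δ = arccos(p₁·p₂) ≈ 0.723 rad (41.4°).
Interpolate at f = 0.37 with slerp weights a = sin((1−f)δ)/sin δ ≈ 0.665, b = sin(fδ)/sin δ ≈ 0.399.
p = a·p₁ + b·p₂ ≈ (-0.455, 0.888, 0.071); φ = arcsin(p_z) ≈ 4.07°, λ = atan2(p_y, p_x) ≈ 117.12°.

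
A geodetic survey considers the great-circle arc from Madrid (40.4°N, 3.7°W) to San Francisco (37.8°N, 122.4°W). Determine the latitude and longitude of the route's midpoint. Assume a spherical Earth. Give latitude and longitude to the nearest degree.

Convert each endpoint to a unit vector on the sphere (x = cos φ cos λ, y = cos φ sin λ, z = sin φ).
The central angle between the endpoints is δ = arccos(p₁·p₂) ≈ 1.462 rad (83.8°).
Interpolate at f = 1/2 with slerp weights a = sin((1−f)δ)/sin δ ≈ 0.672, b = sin(fδ)/sin δ ≈ 0.672.
p = a·p₁ + b·p₂ ≈ (0.226, -0.481, 0.847); φ = arcsin(p_z) ≈ 57.89°, λ = atan2(p_y, p_x) ≈ -64.83°.

≈ 58°N, 65°W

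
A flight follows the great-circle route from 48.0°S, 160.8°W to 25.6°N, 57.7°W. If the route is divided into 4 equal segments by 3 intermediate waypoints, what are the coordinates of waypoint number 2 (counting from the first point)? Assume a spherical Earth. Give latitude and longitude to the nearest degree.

Convert each endpoint to a unit vector on the sphere (x = cos φ cos λ, y = cos φ sin λ, z = sin φ).
The central angle between the endpoints is δ = arccos(p₁·p₂) ≈ 2.046 rad (117.2°).
Interpolate at f = 2/4 with slerp weights a = sin((1−f)δ)/sin δ ≈ 0.960, b = sin(fδ)/sin δ ≈ 0.960.
p = a·p₁ + b·p₂ ≈ (-0.144, -0.943, -0.299); φ = arcsin(p_z) ≈ -17.38°, λ = atan2(p_y, p_x) ≈ -98.68°.

≈ 17°S, 99°W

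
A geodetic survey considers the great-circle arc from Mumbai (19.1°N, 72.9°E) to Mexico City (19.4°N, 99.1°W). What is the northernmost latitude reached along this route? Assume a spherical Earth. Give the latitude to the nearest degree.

The great circle lies in the plane with unit normal n̂ = (p₁ × p₂)/|p₁ × p₂|.
Here n̂_z ≈ -0.196; the vertex latitude is φ_max = arccos|n̂_z| ≈ 78.7°.

≈ 79°N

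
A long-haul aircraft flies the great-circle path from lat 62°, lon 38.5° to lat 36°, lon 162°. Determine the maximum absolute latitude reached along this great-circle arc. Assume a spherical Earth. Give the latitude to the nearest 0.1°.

≈ 70.5°

The great circle lies in the plane with unit normal n̂ = (p₁ × p₂)/|p₁ × p₂|.
Here n̂_z ≈ +0.333; the vertex latitude is φ_max = arccos|n̂_z| ≈ 70.5°.
Check via Clairaut: cos φ_max = |cos φ₁| · sin C = cos(62.0°)·sin(45.2°) ≈ 0.333, again giving ≈ 70.5°.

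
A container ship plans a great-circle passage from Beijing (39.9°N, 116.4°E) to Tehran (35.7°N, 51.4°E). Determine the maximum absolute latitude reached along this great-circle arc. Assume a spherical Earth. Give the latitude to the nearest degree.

The great circle lies in the plane with unit normal n̂ = (p₁ × p₂)/|p₁ × p₂|.
Here n̂_z ≈ -0.733; the vertex latitude is φ_max = arccos|n̂_z| ≈ 42.9°.
Check via Clairaut: cos φ_max = |cos φ₁| · sin C = cos(39.9°)·sin(72.8°) ≈ 0.733, again giving ≈ 42.9°.

≈ 43°N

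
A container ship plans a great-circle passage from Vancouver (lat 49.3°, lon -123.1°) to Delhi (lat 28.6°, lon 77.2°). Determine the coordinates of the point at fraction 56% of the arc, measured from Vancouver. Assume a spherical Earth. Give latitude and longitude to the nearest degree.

From cos δ = sin φ₁ sin φ₂ + cos φ₁ cos φ₂ cos Δλ, the central angle is δ ≈ 1.746 rad (100.0°).
Interpolate at f = 0.56 with slerp weights a = sin((1−f)δ)/sin δ ≈ 0.706, b = sin(fδ)/sin δ ≈ 0.842.
p = a·p₁ + b·p₂ ≈ (-0.087, 0.335, 0.938); φ = arcsin(p_z) ≈ 69.71°, λ = atan2(p_y, p_x) ≈ 104.61°.

≈ lat 70°, lon 105°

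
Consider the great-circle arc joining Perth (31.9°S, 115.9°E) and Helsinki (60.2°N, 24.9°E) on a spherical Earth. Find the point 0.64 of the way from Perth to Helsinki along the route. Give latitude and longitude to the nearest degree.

≈ (33°N, 75°E)

Convert each endpoint to a unit vector on the sphere (x = cos φ cos λ, y = cos φ sin λ, z = sin φ).
The central angle between the endpoints is δ = arccos(p₁·p₂) ≈ 2.055 rad (117.8°).
Interpolate at f = 0.64 with slerp weights a = sin((1−f)δ)/sin δ ≈ 0.762, b = sin(fδ)/sin δ ≈ 1.094.
p = a·p₁ + b·p₂ ≈ (0.210, 0.811, 0.546); φ = arcsin(p_z) ≈ 33.11°, λ = atan2(p_y, p_x) ≈ 75.46°.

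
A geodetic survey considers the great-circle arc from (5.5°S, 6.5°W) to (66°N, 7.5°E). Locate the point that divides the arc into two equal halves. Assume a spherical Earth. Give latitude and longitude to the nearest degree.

From cos δ = sin φ₁ sin φ₂ + cos φ₁ cos φ₂ cos Δλ, the central angle is δ ≈ 1.261 rad (72.2°).
Interpolate at f = 1/2 with slerp weights a = sin((1−f)δ)/sin δ ≈ 0.619, b = sin(fδ)/sin δ ≈ 0.619.
p = a·p₁ + b·p₂ ≈ (0.862, -0.037, 0.506); φ = arcsin(p_z) ≈ 30.40°, λ = atan2(p_y, p_x) ≈ -2.45°.

≈ (30°N, 2°W)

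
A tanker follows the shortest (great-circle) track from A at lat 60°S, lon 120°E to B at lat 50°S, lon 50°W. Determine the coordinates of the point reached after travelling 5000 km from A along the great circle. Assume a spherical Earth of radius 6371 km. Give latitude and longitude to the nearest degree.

Write both endpoints as unit vectors p₁, p₂ with components (cos φ cos λ, cos φ sin λ, sin φ).
The central angle between the endpoints is δ = arccos(p₁·p₂) ≈ 1.217 rad (69.7°). The total great-circle distance is δ·R ≈ 1.217 × 6371 ≈ 7751 km, so the target fraction is f = 5000/7751 ≈ 0.645.
Interpolate at f ≈ 0.645 with slerp weights a = sin((1−f)δ)/sin δ ≈ 0.446, b = sin(fδ)/sin δ ≈ 0.753.
p = a·p₁ + b·p₂ ≈ (0.200, -0.178, -0.964); φ = arcsin(p_z) ≈ -74.49°, λ = atan2(p_y, p_x) ≈ -41.67°.

≈ lat 74°S, lon 42°W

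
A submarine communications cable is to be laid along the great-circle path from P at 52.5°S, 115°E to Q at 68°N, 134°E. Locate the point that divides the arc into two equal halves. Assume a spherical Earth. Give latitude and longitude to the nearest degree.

≈ 8°N, 122°E

From cos δ = sin φ₁ sin φ₂ + cos φ₁ cos φ₂ cos Δλ, the central angle is δ ≈ 2.118 rad (121.3°).
Interpolate at f = 1/2 with slerp weights a = sin((1−f)δ)/sin δ ≈ 1.021, b = sin(fδ)/sin δ ≈ 1.021.
p = a·p₁ + b·p₂ ≈ (-0.528, 0.838, 0.137); φ = arcsin(p_z) ≈ 7.85°, λ = atan2(p_y, p_x) ≈ 122.22°.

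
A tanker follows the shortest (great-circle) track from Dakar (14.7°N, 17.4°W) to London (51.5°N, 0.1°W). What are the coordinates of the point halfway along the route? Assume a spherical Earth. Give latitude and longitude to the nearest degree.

≈ (33°N, 11°W)

From cos δ = sin φ₁ sin φ₂ + cos φ₁ cos φ₂ cos Δλ, the central angle is δ ≈ 0.686 rad (39.3°).
Interpolate at f = 1/2 with slerp weights a = sin((1−f)δ)/sin δ ≈ 0.531, b = sin(fδ)/sin δ ≈ 0.531.
p = a·p₁ + b·p₂ ≈ (0.821, -0.154, 0.550); φ = arcsin(p_z) ≈ 33.39°, λ = atan2(p_y, p_x) ≈ -10.64°.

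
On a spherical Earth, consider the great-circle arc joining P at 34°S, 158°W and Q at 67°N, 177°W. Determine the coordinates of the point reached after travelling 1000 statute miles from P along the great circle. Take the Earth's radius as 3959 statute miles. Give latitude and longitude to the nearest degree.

≈ 20°S, 160°W

From cos δ = sin φ₁ sin φ₂ + cos φ₁ cos φ₂ cos Δλ, the central angle is δ ≈ 1.781 rad (102.0°). The total great-circle distance is δ·R ≈ 1.781 × 3959 ≈ 7050 mi, so the target fraction is f = 1000/7050 ≈ 0.142.
Interpolate at f ≈ 0.142 with slerp weights a = sin((1−f)δ)/sin δ ≈ 1.022, b = sin(fδ)/sin δ ≈ 0.256.
p = a·p₁ + b·p₂ ≈ (-0.885, -0.322, -0.336); φ = arcsin(p_z) ≈ -19.63°, λ = atan2(p_y, p_x) ≈ -159.98°.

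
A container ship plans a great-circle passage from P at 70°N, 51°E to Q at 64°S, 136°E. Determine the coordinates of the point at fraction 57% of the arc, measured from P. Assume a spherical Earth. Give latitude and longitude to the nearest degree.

From cos δ = sin φ₁ sin φ₂ + cos φ₁ cos φ₂ cos Δλ, the central angle is δ ≈ 2.553 rad (146.3°).
Interpolate at f = 0.57 with slerp weights a = sin((1−f)δ)/sin δ ≈ 1.602, b = sin(fδ)/sin δ ≈ 1.788.
p = a·p₁ + b·p₂ ≈ (-0.219, 0.970, -0.101); φ = arcsin(p_z) ≈ -5.82°, λ = atan2(p_y, p_x) ≈ 102.71°.

≈ 6°S, 103°E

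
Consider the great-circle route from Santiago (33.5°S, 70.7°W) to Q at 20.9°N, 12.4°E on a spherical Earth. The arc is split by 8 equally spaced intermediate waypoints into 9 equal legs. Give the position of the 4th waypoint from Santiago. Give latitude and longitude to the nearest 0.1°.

Write both endpoints as unit vectors p₁, p₂ with components (cos φ cos λ, cos φ sin λ, sin φ).
The central angle between the endpoints is δ = arccos(p₁·p₂) ≈ 1.674 rad (95.9°).
Interpolate at f = 4/9 with slerp weights a = sin((1−f)δ)/sin δ ≈ 0.806, b = sin(fδ)/sin δ ≈ 0.681.
p = a·p₁ + b·p₂ ≈ (0.843, -0.498, -0.202); φ = arcsin(p_z) ≈ -11.65°, λ = atan2(p_y, p_x) ≈ -30.55°.

≈ 11.7°S, 30.5°W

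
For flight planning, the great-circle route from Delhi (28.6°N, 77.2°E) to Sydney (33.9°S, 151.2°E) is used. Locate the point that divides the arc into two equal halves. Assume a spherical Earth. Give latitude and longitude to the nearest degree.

From cos δ = sin φ₁ sin φ₂ + cos φ₁ cos φ₂ cos Δλ, the central angle is δ ≈ 1.637 rad (93.8°).
Interpolate at f = 1/2 with slerp weights a = sin((1−f)δ)/sin δ ≈ 0.732, b = sin(fδ)/sin δ ≈ 0.732.
p = a·p₁ + b·p₂ ≈ (-0.390, 0.919, -0.058); φ = arcsin(p_z) ≈ -3.32°, λ = atan2(p_y, p_x) ≈ 112.99°.

≈ 3°S, 113°E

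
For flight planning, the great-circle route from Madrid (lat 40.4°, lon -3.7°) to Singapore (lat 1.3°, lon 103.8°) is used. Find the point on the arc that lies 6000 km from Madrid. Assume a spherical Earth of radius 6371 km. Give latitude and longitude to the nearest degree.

From cos δ = sin φ₁ sin φ₂ + cos φ₁ cos φ₂ cos Δλ, the central angle is δ ≈ 1.787 rad (102.4°). The total great-circle distance is δ·R ≈ 1.787 × 6371 ≈ 11383 km, so the target fraction is f = 6000/11383 ≈ 0.527.
Interpolate at f ≈ 0.527 with slerp weights a = sin((1−f)δ)/sin δ ≈ 0.766, b = sin(fδ)/sin δ ≈ 0.828.
p = a·p₁ + b·p₂ ≈ (0.384, 0.766, 0.515); φ = arcsin(p_z) ≈ 31.00°, λ = atan2(p_y, p_x) ≈ 63.35°.

≈ lat 31°, lon 63°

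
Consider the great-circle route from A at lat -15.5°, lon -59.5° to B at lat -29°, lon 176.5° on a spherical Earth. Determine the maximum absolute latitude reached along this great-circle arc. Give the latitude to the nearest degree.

≈ -42°

The great circle lies in the plane with unit normal n̂ = (p₁ × p₂)/|p₁ × p₂|.
Here n̂_z ≈ -0.743; the vertex latitude is φ_max = arccos|n̂_z| ≈ 42.0°.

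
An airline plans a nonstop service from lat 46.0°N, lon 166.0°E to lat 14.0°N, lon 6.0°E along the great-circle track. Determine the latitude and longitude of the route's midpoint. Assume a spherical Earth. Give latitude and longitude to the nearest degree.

From cos δ = sin φ₁ sin φ₂ + cos φ₁ cos φ₂ cos Δλ, the central angle is δ ≈ 2.048 rad (117.3°).
Interpolate at f = 1/2 with slerp weights a = sin((1−f)δ)/sin δ ≈ 0.962, b = sin(fδ)/sin δ ≈ 0.962.
p = a·p₁ + b·p₂ ≈ (0.280, 0.259, 0.924); φ = arcsin(p_z) ≈ 67.58°, λ = atan2(p_y, p_x) ≈ 42.81°.

≈ lat 68°N, lon 43°E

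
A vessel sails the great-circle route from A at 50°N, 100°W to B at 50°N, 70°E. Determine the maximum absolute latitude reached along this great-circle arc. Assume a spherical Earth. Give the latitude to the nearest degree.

The great circle lies in the plane with unit normal n̂ = (p₁ × p₂)/|p₁ × p₂|.
Here n̂_z ≈ +0.073; the vertex latitude is φ_max = arccos|n̂_z| ≈ 85.8°.
Check via Clairaut: cos φ_max = |cos φ₁| · sin C = cos(50.0°)·sin(6.5°) ≈ 0.073, again giving ≈ 85.8°.

≈ 86°N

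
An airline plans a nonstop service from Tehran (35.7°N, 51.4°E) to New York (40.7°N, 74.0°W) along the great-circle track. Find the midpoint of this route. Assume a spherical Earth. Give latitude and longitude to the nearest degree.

Convert each endpoint to a unit vector on the sphere (x = cos φ cos λ, y = cos φ sin λ, z = sin φ).
The central angle between the endpoints is δ = arccos(p₁·p₂) ≈ 1.547 rad (88.6°).
Interpolate at f = 1/2 with slerp weights a = sin((1−f)δ)/sin δ ≈ 0.699, b = sin(fδ)/sin δ ≈ 0.699.
p = a·p₁ + b·p₂ ≈ (0.500, -0.066, 0.863); φ = arcsin(p_z) ≈ 59.71°, λ = atan2(p_y, p_x) ≈ -7.49°.

≈ (60°N, 7°W)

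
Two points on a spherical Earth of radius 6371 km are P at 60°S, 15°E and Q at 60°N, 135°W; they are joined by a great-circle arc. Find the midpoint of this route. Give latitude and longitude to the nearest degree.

The haversine formula gives a central angle δ ≈ 2.882 rad (165.1°) between the endpoints.
Interpolate at f = 1/2 with slerp weights a = sin((1−f)δ)/sin δ ≈ 3.864, b = sin(fδ)/sin δ ≈ 3.864.
p = a·p₁ + b·p₂ ≈ (0.500, -0.866, 0.000); φ = arcsin(p_z) ≈ 0.00°, λ = atan2(p_y, p_x) ≈ -60.00°.

≈ 0°N, 60°W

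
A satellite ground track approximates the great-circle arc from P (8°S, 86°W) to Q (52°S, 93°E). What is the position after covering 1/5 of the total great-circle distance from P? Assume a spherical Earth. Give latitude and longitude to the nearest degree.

Write both endpoints as unit vectors p₁, p₂ with components (cos φ cos λ, cos φ sin λ, sin φ).
The central angle between the endpoints is δ = arccos(p₁·p₂) ≈ 2.094 rad (120.0°).
Interpolate at f = 1/5 with slerp weights a = sin((1−f)δ)/sin δ ≈ 1.148, b = sin(fδ)/sin δ ≈ 0.470.
p = a·p₁ + b·p₂ ≈ (0.064, -0.846, -0.530); φ = arcsin(p_z) ≈ -32.00°, λ = atan2(p_y, p_x) ≈ -85.66°.

≈ (32°S, 86°W)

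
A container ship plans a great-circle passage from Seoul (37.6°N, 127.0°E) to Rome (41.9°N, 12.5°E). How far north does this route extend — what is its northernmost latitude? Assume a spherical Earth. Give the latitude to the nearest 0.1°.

The great circle lies in the plane with unit normal n̂ = (p₁ × p₂)/|p₁ × p₂|.
Here n̂_z ≈ -0.544; the vertex latitude is φ_max = arccos|n̂_z| ≈ 57.1°.

≈ 57.1°N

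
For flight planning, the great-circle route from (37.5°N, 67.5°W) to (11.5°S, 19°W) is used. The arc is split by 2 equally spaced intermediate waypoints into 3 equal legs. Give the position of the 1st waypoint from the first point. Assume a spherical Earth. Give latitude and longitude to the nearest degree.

≈ (22°N, 48°W)

From cos δ = sin φ₁ sin φ₂ + cos φ₁ cos φ₂ cos Δλ, the central angle is δ ≈ 1.166 rad (66.8°).
Interpolate at f = 1/3 with slerp weights a = sin((1−f)δ)/sin δ ≈ 0.763, b = sin(fδ)/sin δ ≈ 0.412.
p = a·p₁ + b·p₂ ≈ (0.614, -0.691, 0.382); φ = arcsin(p_z) ≈ 22.48°, λ = atan2(p_y, p_x) ≈ -48.39°.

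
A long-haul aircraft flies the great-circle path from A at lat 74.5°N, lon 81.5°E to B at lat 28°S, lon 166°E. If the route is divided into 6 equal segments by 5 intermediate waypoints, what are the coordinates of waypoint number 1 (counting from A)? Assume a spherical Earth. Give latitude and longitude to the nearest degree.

From cos δ = sin φ₁ sin φ₂ + cos φ₁ cos φ₂ cos Δλ, the central angle is δ ≈ 2.015 rad (115.5°).
Interpolate at f = 1/6 with slerp weights a = sin((1−f)δ)/sin δ ≈ 1.101, b = sin(fδ)/sin δ ≈ 0.365.
p = a·p₁ + b·p₂ ≈ (-0.269, 0.369, 0.890); φ = arcsin(p_z) ≈ 62.82°, λ = atan2(p_y, p_x) ≈ 126.12°.

≈ lat 63°N, lon 126°E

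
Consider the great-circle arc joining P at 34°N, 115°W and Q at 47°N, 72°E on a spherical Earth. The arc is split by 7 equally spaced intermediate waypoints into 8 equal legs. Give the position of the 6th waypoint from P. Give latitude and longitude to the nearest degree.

Write both endpoints as unit vectors p₁, p₂ with components (cos φ cos λ, cos φ sin λ, sin φ).
The central angle between the endpoints is δ = arccos(p₁·p₂) ≈ 1.724 rad (98.8°).
Interpolate at f = 6/8 with slerp weights a = sin((1−f)δ)/sin δ ≈ 0.423, b = sin(fδ)/sin δ ≈ 0.973.
p = a·p₁ + b·p₂ ≈ (0.057, 0.314, 0.948); φ = arcsin(p_z) ≈ 71.42°, λ = atan2(p_y, p_x) ≈ 79.70°.

≈ 71°N, 80°E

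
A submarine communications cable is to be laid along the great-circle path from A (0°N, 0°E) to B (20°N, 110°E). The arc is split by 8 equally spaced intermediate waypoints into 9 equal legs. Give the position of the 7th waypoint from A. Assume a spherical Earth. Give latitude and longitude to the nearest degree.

≈ (21°N, 84°E)

Write both endpoints as unit vectors p₁, p₂ with components (cos φ cos λ, cos φ sin λ, sin φ).
The central angle between the endpoints is δ = arccos(p₁·p₂) ≈ 1.898 rad (108.7°).
Interpolate at f = 7/9 with slerp weights a = sin((1−f)δ)/sin δ ≈ 0.432, b = sin(fδ)/sin δ ≈ 1.051.
p = a·p₁ + b·p₂ ≈ (0.094, 0.928, 0.360); φ = arcsin(p_z) ≈ 21.07°, λ = atan2(p_y, p_x) ≈ 84.19°.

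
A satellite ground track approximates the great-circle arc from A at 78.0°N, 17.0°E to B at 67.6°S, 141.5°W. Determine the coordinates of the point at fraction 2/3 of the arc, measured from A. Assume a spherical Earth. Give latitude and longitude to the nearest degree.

≈ 13°S, 123°W

Convert each endpoint to a unit vector on the sphere (x = cos φ cos λ, y = cos φ sin λ, z = sin φ).
The central angle between the endpoints is δ = arccos(p₁·p₂) ≈ 2.932 rad (168.0°).
Interpolate at f = 2/3 with slerp weights a = sin((1−f)δ)/sin δ ≈ 3.979, b = sin(fδ)/sin δ ≈ 4.451.
p = a·p₁ + b·p₂ ≈ (-0.536, -0.814, -0.223); φ = arcsin(p_z) ≈ -12.89°, λ = atan2(p_y, p_x) ≈ -123.38°.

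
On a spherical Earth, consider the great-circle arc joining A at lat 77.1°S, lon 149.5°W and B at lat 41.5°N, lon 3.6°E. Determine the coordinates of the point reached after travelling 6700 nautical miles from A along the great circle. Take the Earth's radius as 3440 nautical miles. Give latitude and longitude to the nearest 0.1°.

≈ lat 10.8°N, lon 1.4°W

Convert each endpoint to a unit vector on the sphere (x = cos φ cos λ, y = cos φ sin λ, z = sin φ).
The central angle between the endpoints is δ = arccos(p₁·p₂) ≈ 2.490 rad (142.7°). The total great-circle distance is δ·R ≈ 2.490 × 3440 ≈ 8565 nmi, so the target fraction is f = 6700/8565 ≈ 0.782.
Interpolate at f ≈ 0.782 with slerp weights a = sin((1−f)δ)/sin δ ≈ 0.851, b = sin(fδ)/sin δ ≈ 1.533.
p = a·p₁ + b·p₂ ≈ (0.982, -0.024, 0.187); φ = arcsin(p_z) ≈ 10.75°, λ = atan2(p_y, p_x) ≈ -1.42°.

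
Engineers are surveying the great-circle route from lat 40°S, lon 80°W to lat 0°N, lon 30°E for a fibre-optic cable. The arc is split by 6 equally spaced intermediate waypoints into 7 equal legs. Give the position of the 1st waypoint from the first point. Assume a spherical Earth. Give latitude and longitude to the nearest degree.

≈ lat 42°S, lon 60°W

Convert each endpoint to a unit vector on the sphere (x = cos φ cos λ, y = cos φ sin λ, z = sin φ).
The central angle between the endpoints is δ = arccos(p₁·p₂) ≈ 1.836 rad (105.2°).
Interpolate at f = 1/7 with slerp weights a = sin((1−f)δ)/sin δ ≈ 1.036, b = sin(fδ)/sin δ ≈ 0.269.
p = a·p₁ + b·p₂ ≈ (0.371, -0.647, -0.666); φ = arcsin(p_z) ≈ -41.76°, λ = atan2(p_y, p_x) ≈ -60.22°.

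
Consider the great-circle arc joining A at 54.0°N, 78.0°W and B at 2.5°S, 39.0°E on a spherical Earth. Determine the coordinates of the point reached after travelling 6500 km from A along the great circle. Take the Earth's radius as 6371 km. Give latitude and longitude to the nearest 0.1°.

Convert each endpoint to a unit vector on the sphere (x = cos φ cos λ, y = cos φ sin λ, z = sin φ).
The central angle between the endpoints is δ = arccos(p₁·p₂) ≈ 1.877 rad (107.6°). The total great-circle distance is δ·R ≈ 1.877 × 6371 ≈ 11961 km, so the target fraction is f = 6500/11961 ≈ 0.543.
Interpolate at f ≈ 0.543 with slerp weights a = sin((1−f)δ)/sin δ ≈ 0.793, b = sin(fδ)/sin δ ≈ 0.894.
p = a·p₁ + b·p₂ ≈ (0.791, 0.106, 0.603); φ = arcsin(p_z) ≈ 37.05°, λ = atan2(p_y, p_x) ≈ 7.64°.

≈ 37.1°N, 7.6°E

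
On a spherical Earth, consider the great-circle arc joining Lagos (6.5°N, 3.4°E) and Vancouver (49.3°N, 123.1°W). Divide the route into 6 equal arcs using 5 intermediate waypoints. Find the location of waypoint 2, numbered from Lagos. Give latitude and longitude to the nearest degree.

Convert each endpoint to a unit vector on the sphere (x = cos φ cos λ, y = cos φ sin λ, z = sin φ).
The central angle between the endpoints is δ = arccos(p₁·p₂) ≈ 1.875 rad (107.4°).
Interpolate at f = 2/6 with slerp weights a = sin((1−f)δ)/sin δ ≈ 0.995, b = sin(fδ)/sin δ ≈ 0.613.
p = a·p₁ + b·p₂ ≈ (0.768, -0.276, 0.578); φ = arcsin(p_z) ≈ 35.28°, λ = atan2(p_y, p_x) ≈ -19.79°.

≈ 35°N, 20°W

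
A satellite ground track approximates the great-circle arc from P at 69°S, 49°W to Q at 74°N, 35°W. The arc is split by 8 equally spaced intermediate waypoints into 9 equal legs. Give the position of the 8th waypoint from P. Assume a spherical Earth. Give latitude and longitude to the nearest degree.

≈ 58°N, 39°W

Convert each endpoint to a unit vector on the sphere (x = cos φ cos λ, y = cos φ sin λ, z = sin φ).
The central angle between the endpoints is δ = arccos(p₁·p₂) ≈ 2.501 rad (143.3°).
Interpolate at f = 8/9 with slerp weights a = sin((1−f)δ)/sin δ ≈ 0.459, b = sin(fδ)/sin δ ≈ 1.329.
p = a·p₁ + b·p₂ ≈ (0.408, -0.334, 0.850); φ = arcsin(p_z) ≈ 58.17°, λ = atan2(p_y, p_x) ≈ -39.32°.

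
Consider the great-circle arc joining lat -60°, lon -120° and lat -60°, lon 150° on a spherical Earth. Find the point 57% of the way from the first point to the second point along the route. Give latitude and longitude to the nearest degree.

Convert each endpoint to a unit vector on the sphere (x = cos φ cos λ, y = cos φ sin λ, z = sin φ).
The central angle between the endpoints is δ = arccos(p₁·p₂) ≈ 0.723 rad (41.4°).
Interpolate at f = 0.57 with slerp weights a = sin((1−f)δ)/sin δ ≈ 0.462, b = sin(fδ)/sin δ ≈ 0.605.
p = a·p₁ + b·p₂ ≈ (-0.378, -0.049, -0.925); φ = arcsin(p_z) ≈ -67.61°, λ = atan2(p_y, p_x) ≈ -172.63°.

≈ lat -68°, lon -173°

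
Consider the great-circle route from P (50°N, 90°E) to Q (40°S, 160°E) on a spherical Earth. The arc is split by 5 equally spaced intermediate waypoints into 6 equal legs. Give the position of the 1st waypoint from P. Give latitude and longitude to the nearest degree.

The haversine formula gives a central angle δ ≈ 1.901 rad (108.9°) between the endpoints.
Interpolate at f = 1/6 with slerp weights a = sin((1−f)δ)/sin δ ≈ 1.057, b = sin(fδ)/sin δ ≈ 0.329.
p = a·p₁ + b·p₂ ≈ (-0.237, 0.766, 0.598); φ = arcsin(p_z) ≈ 36.73°, λ = atan2(p_y, p_x) ≈ 107.20°.

≈ (37°N, 107°E)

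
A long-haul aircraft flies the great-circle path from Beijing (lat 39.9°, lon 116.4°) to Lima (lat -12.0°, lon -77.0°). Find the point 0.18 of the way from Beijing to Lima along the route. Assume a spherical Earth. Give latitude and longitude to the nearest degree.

Convert each endpoint to a unit vector on the sphere (x = cos φ cos λ, y = cos φ sin λ, z = sin φ).
The central angle between the endpoints is δ = arccos(p₁·p₂) ≈ 2.613 rad (149.7°).
Interpolate at f = 0.18 with slerp weights a = sin((1−f)δ)/sin δ ≈ 1.667, b = sin(fδ)/sin δ ≈ 0.898.
p = a·p₁ + b·p₂ ≈ (-0.371, 0.289, 0.882); φ = arcsin(p_z) ≈ 61.93°, λ = atan2(p_y, p_x) ≈ 142.03°.

≈ lat 62°, lon 142°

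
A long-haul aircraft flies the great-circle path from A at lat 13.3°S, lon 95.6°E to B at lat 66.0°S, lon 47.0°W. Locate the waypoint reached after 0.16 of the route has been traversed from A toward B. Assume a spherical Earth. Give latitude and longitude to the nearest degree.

≈ lat 28°S, lon 91°E

Write both endpoints as unit vectors p₁, p₂ with components (cos φ cos λ, cos φ sin λ, sin φ).
The central angle between the endpoints is δ = arccos(p₁·p₂) ≈ 1.675 rad (96.0°).
Interpolate at f = 0.16 with slerp weights a = sin((1−f)δ)/sin δ ≈ 0.992, b = sin(fδ)/sin δ ≈ 0.266.
p = a·p₁ + b·p₂ ≈ (-0.020, 0.882, -0.471); φ = arcsin(p_z) ≈ -28.13°, λ = atan2(p_y, p_x) ≈ 91.32°.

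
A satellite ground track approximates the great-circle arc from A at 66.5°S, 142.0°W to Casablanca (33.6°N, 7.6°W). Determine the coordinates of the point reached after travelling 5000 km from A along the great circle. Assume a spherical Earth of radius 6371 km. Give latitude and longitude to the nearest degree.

The haversine formula gives a central angle δ ≈ 2.404 rad (137.7°) between the endpoints. The total great-circle distance is δ·R ≈ 2.404 × 6371 ≈ 15314 km, so the target fraction is f = 5000/15314 ≈ 0.327.
Interpolate at f ≈ 0.327 with slerp weights a = sin((1−f)δ)/sin δ ≈ 1.485, b = sin(fδ)/sin δ ≈ 1.050.
p = a·p₁ + b·p₂ ≈ (0.401, -0.480, -0.780); φ = arcsin(p_z) ≈ -51.29°, λ = atan2(p_y, p_x) ≈ -50.16°.

≈ 51°S, 50°W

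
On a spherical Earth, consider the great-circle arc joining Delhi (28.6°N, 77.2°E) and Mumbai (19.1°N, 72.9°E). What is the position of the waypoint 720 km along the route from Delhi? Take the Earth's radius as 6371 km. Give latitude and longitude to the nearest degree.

From cos δ = sin φ₁ sin φ₂ + cos φ₁ cos φ₂ cos Δλ, the central angle is δ ≈ 0.179 rad (10.3°). The total great-circle distance is δ·R ≈ 0.179 × 6371 ≈ 1143 km, so the target fraction is f = 720/1143 ≈ 0.630.
Interpolate at f ≈ 0.630 with slerp weights a = sin((1−f)δ)/sin δ ≈ 0.372, b = sin(fδ)/sin δ ≈ 0.632.
p = a·p₁ + b·p₂ ≈ (0.248, 0.889, 0.385); φ = arcsin(p_z) ≈ 22.63°, λ = atan2(p_y, p_x) ≈ 74.42°.

≈ 23°N, 74°E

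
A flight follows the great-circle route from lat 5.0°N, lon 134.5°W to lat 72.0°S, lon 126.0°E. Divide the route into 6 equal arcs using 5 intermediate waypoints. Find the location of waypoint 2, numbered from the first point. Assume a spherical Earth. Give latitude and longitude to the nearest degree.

From cos δ = sin φ₁ sin φ₂ + cos φ₁ cos φ₂ cos Δλ, the central angle is δ ≈ 1.705 rad (97.7°).
Interpolate at f = 2/6 with slerp weights a = sin((1−f)δ)/sin δ ≈ 0.915, b = sin(fδ)/sin δ ≈ 0.543.
p = a·p₁ + b·p₂ ≈ (-0.738, -0.515, -0.437); φ = arcsin(p_z) ≈ -25.89°, λ = atan2(p_y, p_x) ≈ -145.10°.

≈ lat 26°S, lon 145°W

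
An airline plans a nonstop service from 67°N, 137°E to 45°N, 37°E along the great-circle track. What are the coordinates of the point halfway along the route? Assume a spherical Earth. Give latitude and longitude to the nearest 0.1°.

From cos δ = sin φ₁ sin φ₂ + cos φ₁ cos φ₂ cos Δλ, the central angle is δ ≈ 0.924 rad (52.9°).
Interpolate at f = 1/2 with slerp weights a = sin((1−f)δ)/sin δ ≈ 0.559, b = sin(fδ)/sin δ ≈ 0.559.
p = a·p₁ + b·p₂ ≈ (0.156, 0.387, 0.909); φ = arcsin(p_z) ≈ 65.37°, λ = atan2(p_y, p_x) ≈ 68.05°.

≈ 65.4°N, 68.0°E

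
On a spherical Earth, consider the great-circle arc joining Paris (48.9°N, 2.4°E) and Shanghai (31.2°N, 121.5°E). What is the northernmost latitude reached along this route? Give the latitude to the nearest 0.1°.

≈ 60.3°N

The great circle lies in the plane with unit normal n̂ = (p₁ × p₂)/|p₁ × p₂|.
Here n̂_z ≈ +0.495; the vertex latitude is φ_max = arccos|n̂_z| ≈ 60.3°.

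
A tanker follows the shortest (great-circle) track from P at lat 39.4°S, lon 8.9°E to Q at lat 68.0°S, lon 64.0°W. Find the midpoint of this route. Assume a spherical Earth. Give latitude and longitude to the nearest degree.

Write both endpoints as unit vectors p₁, p₂ with components (cos φ cos λ, cos φ sin λ, sin φ).
The central angle between the endpoints is δ = arccos(p₁·p₂) ≈ 0.832 rad (47.7°).
Interpolate at f = 1/2 with slerp weights a = sin((1−f)δ)/sin δ ≈ 0.547, b = sin(fδ)/sin δ ≈ 0.547.
p = a·p₁ + b·p₂ ≈ (0.507, -0.119, -0.854); φ = arcsin(p_z) ≈ -58.62°, λ = atan2(p_y, p_x) ≈ -13.17°.

≈ lat 59°S, lon 13°W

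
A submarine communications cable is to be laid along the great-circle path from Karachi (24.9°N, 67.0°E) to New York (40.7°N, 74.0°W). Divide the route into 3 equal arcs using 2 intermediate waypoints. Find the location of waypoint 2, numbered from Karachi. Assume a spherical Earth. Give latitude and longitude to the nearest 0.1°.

≈ 62.2°N, 27.2°W

The haversine formula gives a central angle δ ≈ 1.834 rad (105.1°) between the endpoints.
Interpolate at f = 2/3 with slerp weights a = sin((1−f)δ)/sin δ ≈ 0.594, b = sin(fδ)/sin δ ≈ 0.973.
p = a·p₁ + b·p₂ ≈ (0.414, -0.213, 0.885); φ = arcsin(p_z) ≈ 62.25°, λ = atan2(p_y, p_x) ≈ -27.24°.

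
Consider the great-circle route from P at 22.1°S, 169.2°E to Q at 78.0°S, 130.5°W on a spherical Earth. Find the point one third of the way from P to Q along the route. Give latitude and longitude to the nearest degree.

≈ 42°S, 175°E

The haversine formula gives a central angle δ ≈ 1.089 rad (62.4°) between the endpoints.
Interpolate at f = 1/3 with slerp weights a = sin((1−f)δ)/sin δ ≈ 0.749, b = sin(fδ)/sin δ ≈ 0.401.
p = a·p₁ + b·p₂ ≈ (-0.736, 0.067, -0.674); φ = arcsin(p_z) ≈ -42.36°, λ = atan2(p_y, p_x) ≈ 174.82°.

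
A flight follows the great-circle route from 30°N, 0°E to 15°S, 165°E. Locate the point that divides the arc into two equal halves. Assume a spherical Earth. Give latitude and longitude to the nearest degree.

Convert each endpoint to a unit vector on the sphere (x = cos φ cos λ, y = cos φ sin λ, z = sin φ).
The central angle between the endpoints is δ = arccos(p₁·p₂) ≈ 2.786 rad (159.6°).
Interpolate at f = 1/2 with slerp weights a = sin((1−f)δ)/sin δ ≈ 2.827, b = sin(fδ)/sin δ ≈ 2.827.
p = a·p₁ + b·p₂ ≈ (-0.189, 0.707, 0.682); φ = arcsin(p_z) ≈ 42.98°, λ = atan2(p_y, p_x) ≈ 105.00°.

≈ 43°N, 105°E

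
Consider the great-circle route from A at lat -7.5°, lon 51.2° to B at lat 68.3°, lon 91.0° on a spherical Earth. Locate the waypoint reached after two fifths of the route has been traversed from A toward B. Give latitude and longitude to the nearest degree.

From cos δ = sin φ₁ sin φ₂ + cos φ₁ cos φ₂ cos Δλ, the central angle is δ ≈ 1.410 rad (80.8°).
Interpolate at f = 2/5 with slerp weights a = sin((1−f)δ)/sin δ ≈ 0.758, b = sin(fδ)/sin δ ≈ 0.541.
p = a·p₁ + b·p₂ ≈ (0.468, 0.786, 0.404); φ = arcsin(p_z) ≈ 23.84°, λ = atan2(p_y, p_x) ≈ 59.25°.

≈ lat 24°, lon 59°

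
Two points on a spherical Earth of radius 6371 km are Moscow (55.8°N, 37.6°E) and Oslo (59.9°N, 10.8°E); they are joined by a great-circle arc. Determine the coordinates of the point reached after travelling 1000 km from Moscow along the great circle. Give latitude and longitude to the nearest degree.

≈ 59°N, 22°E

Write both endpoints as unit vectors p₁, p₂ with components (cos φ cos λ, cos φ sin λ, sin φ).
The central angle between the endpoints is δ = arccos(p₁·p₂) ≈ 0.257 rad (14.7°). The total great-circle distance is δ·R ≈ 0.257 × 6371 ≈ 1637 km, so the target fraction is f = 1000/1637 ≈ 0.611.
Interpolate at f ≈ 0.611 with slerp weights a = sin((1−f)δ)/sin δ ≈ 0.393, b = sin(fδ)/sin δ ≈ 0.615.
p = a·p₁ + b·p₂ ≈ (0.478, 0.193, 0.857); φ = arcsin(p_z) ≈ 58.98°, λ = atan2(p_y, p_x) ≈ 21.94°.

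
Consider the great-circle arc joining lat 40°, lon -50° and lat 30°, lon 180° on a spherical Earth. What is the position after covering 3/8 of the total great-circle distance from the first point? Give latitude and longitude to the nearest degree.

The haversine formula gives a central angle δ ≈ 1.676 rad (96.0°) between the endpoints.
Interpolate at f = 3/8 with slerp weights a = sin((1−f)δ)/sin δ ≈ 0.871, b = sin(fδ)/sin δ ≈ 0.591.
p = a·p₁ + b·p₂ ≈ (-0.083, -0.511, 0.855); φ = arcsin(p_z) ≈ 58.81°, λ = atan2(p_y, p_x) ≈ -99.24°.

≈ lat 59°, lon -99°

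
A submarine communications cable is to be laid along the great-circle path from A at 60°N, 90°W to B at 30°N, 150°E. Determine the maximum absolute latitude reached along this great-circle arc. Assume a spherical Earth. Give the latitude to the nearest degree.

The great circle lies in the plane with unit normal n̂ = (p₁ × p₂)/|p₁ × p₂|.
Here n̂_z ≈ -0.384; the vertex latitude is φ_max = arccos|n̂_z| ≈ 67.4°.
Check via Clairaut: cos φ_max = |cos φ₁| · sin C = cos(60.0°)·sin(50.2°) ≈ 0.384, again giving ≈ 67.4°.

≈ 67°N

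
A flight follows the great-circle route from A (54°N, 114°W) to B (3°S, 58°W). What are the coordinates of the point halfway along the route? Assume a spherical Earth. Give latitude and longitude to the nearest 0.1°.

≈ (28.2°N, 78.2°W)

Convert each endpoint to a unit vector on the sphere (x = cos φ cos λ, y = cos φ sin λ, z = sin φ).
The central angle between the endpoints is δ = arccos(p₁·p₂) ≈ 1.281 rad (73.4°).
Interpolate at f = 1/2 with slerp weights a = sin((1−f)δ)/sin δ ≈ 0.624, b = sin(fδ)/sin δ ≈ 0.624.
p = a·p₁ + b·p₂ ≈ (0.181, -0.863, 0.472); φ = arcsin(p_z) ≈ 28.15°, λ = atan2(p_y, p_x) ≈ -78.16°.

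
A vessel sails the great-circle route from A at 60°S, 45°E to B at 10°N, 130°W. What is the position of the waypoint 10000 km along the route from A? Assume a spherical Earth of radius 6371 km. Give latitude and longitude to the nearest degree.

≈ 30°S, 128°W

Write both endpoints as unit vectors p₁, p₂ with components (cos φ cos λ, cos φ sin λ, sin φ).
The central angle between the endpoints is δ = arccos(p₁·p₂) ≈ 2.266 rad (129.9°). The total great-circle distance is δ·R ≈ 2.266 × 6371 ≈ 14440 km, so the target fraction is f = 10000/14440 ≈ 0.693.
Interpolate at f ≈ 0.693 with slerp weights a = sin((1−f)δ)/sin δ ≈ 0.836, b = sin(fδ)/sin δ ≈ 1.303.
p = a·p₁ + b·p₂ ≈ (-0.529, -0.687, -0.498); φ = arcsin(p_z) ≈ -29.86°, λ = atan2(p_y, p_x) ≈ -127.59°.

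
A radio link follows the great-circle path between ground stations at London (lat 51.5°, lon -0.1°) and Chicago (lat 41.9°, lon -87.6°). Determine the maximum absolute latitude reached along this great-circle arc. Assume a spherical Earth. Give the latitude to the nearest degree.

The great circle lies in the plane with unit normal n̂ = (p₁ × p₂)/|p₁ × p₂|.
Here n̂_z ≈ -0.551; the vertex latitude is φ_max = arccos|n̂_z| ≈ 56.6°.

≈ 57°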